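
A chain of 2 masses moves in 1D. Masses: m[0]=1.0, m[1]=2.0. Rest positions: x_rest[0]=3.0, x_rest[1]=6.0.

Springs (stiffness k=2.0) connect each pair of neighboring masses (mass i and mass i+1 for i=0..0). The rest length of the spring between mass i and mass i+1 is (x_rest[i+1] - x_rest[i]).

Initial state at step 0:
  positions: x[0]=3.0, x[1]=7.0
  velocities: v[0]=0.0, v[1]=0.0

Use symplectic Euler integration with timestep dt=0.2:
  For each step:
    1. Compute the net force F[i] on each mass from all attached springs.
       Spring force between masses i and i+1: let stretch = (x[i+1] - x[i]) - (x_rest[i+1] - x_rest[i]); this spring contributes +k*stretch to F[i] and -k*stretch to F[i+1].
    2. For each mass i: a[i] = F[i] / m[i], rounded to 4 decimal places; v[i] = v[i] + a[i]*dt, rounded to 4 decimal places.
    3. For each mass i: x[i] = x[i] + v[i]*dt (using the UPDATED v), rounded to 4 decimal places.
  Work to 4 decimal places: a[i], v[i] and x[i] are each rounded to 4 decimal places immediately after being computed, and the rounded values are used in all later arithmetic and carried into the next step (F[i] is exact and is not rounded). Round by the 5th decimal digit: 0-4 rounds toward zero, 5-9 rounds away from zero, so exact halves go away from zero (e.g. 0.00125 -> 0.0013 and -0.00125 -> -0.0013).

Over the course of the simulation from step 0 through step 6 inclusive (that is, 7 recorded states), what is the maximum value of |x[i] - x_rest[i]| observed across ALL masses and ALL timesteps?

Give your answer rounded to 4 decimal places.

Step 0: x=[3.0000 7.0000] v=[0.0000 0.0000]
Step 1: x=[3.0800 6.9600] v=[0.4000 -0.2000]
Step 2: x=[3.2304 6.8848] v=[0.7520 -0.3760]
Step 3: x=[3.4332 6.7834] v=[1.0138 -0.5069]
Step 4: x=[3.6640 6.6680] v=[1.1539 -0.5769]
Step 5: x=[3.8951 6.5525] v=[1.1555 -0.5777]
Step 6: x=[4.0988 6.4507] v=[1.0185 -0.5092]
Max displacement = 1.0988

Answer: 1.0988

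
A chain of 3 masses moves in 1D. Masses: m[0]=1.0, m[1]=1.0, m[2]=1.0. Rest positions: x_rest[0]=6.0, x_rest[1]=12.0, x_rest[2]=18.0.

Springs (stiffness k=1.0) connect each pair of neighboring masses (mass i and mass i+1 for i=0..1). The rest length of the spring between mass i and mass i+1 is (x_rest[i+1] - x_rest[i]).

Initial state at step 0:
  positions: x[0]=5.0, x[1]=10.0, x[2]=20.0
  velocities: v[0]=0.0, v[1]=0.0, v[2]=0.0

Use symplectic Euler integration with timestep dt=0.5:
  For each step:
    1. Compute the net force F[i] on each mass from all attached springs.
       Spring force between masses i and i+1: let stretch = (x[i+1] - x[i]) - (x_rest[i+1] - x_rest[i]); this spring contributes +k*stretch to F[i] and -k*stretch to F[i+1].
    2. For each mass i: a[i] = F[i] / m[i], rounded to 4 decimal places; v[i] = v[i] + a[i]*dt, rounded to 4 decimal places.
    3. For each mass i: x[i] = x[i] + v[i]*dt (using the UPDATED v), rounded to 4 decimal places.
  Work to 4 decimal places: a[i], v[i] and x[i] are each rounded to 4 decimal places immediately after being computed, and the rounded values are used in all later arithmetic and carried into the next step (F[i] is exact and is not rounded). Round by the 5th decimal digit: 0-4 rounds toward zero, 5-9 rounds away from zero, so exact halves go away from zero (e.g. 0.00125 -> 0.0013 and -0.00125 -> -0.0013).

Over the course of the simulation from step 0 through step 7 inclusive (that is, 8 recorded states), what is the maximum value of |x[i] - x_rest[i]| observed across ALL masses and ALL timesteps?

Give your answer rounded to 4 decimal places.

Step 0: x=[5.0000 10.0000 20.0000] v=[0.0000 0.0000 0.0000]
Step 1: x=[4.7500 11.2500 19.0000] v=[-0.5000 2.5000 -2.0000]
Step 2: x=[4.6250 12.8125 17.5625] v=[-0.2500 3.1250 -2.8750]
Step 3: x=[5.0469 13.5157 16.4375] v=[0.8438 1.4063 -2.2500]
Step 4: x=[6.0860 12.8321 16.0821] v=[2.0782 -1.3672 -0.7109]
Step 5: x=[7.3117 11.2745 16.4142] v=[2.4513 -3.1153 0.6641]
Step 6: x=[8.0281 10.0111 16.9614] v=[1.4327 -2.5269 1.0943]
Step 7: x=[7.7402 9.9895 17.2710] v=[-0.5758 -0.0433 0.6192]
Max displacement = 2.0281

Answer: 2.0281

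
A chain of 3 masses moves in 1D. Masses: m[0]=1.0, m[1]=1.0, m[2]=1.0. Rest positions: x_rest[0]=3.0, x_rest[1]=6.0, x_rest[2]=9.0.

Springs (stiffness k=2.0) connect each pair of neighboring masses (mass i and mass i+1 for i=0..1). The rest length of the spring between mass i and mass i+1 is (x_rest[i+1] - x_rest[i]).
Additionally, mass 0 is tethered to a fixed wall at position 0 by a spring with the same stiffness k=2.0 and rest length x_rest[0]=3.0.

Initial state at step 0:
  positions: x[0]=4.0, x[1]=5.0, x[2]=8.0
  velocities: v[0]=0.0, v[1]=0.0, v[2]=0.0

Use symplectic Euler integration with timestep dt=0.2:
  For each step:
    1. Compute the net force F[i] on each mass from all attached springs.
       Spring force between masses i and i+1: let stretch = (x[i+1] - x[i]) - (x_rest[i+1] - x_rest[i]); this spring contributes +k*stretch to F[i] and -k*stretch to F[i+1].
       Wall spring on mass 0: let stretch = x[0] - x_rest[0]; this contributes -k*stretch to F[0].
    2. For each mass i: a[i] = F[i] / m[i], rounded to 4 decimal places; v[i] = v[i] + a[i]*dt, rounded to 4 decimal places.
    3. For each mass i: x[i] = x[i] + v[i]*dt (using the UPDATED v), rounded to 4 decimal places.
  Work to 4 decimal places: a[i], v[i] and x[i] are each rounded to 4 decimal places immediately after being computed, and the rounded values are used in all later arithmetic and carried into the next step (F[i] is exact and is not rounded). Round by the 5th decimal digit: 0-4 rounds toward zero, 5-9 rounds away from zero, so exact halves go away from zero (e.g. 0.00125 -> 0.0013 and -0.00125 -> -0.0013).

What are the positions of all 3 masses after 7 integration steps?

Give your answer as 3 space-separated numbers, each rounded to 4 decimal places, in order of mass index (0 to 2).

Step 0: x=[4.0000 5.0000 8.0000] v=[0.0000 0.0000 0.0000]
Step 1: x=[3.7600 5.1600 8.0000] v=[-1.2000 0.8000 0.0000]
Step 2: x=[3.3312 5.4352 8.0128] v=[-2.1440 1.3760 0.0640]
Step 3: x=[2.8042 5.7483 8.0594] v=[-2.6349 1.5654 0.2330]
Step 4: x=[2.2884 6.0107 8.1611] v=[-2.5789 1.3122 0.5086]
Step 5: x=[1.8873 6.1474 8.3308] v=[-2.0053 0.6834 0.8484]
Step 6: x=[1.6761 6.1179 8.5658] v=[-1.0562 -0.1473 1.1750]
Step 7: x=[1.6861 5.9289 8.8450] v=[0.0501 -0.9449 1.3958]

Answer: 1.6861 5.9289 8.8450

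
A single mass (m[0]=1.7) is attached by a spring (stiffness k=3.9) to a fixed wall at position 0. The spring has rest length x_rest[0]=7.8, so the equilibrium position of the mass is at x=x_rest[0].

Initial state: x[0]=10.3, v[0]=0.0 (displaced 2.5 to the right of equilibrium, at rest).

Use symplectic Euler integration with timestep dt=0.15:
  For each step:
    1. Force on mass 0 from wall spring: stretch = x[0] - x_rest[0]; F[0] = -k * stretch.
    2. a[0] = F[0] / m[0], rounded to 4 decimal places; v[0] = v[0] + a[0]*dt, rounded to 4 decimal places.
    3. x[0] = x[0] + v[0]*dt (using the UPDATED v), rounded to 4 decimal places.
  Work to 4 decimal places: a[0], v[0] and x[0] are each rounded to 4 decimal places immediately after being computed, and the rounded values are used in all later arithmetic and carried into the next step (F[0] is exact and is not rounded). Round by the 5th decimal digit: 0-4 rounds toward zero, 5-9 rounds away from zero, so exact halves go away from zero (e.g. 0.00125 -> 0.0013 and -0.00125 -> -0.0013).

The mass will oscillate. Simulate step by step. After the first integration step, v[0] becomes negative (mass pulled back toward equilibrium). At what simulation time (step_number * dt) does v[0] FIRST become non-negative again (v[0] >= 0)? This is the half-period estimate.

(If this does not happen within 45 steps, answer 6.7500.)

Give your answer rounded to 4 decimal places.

Step 0: x=[10.3000] v=[0.0000]
Step 1: x=[10.1710] v=[-0.8603]
Step 2: x=[9.9196] v=[-1.6762]
Step 3: x=[9.5588] v=[-2.4056]
Step 4: x=[9.1072] v=[-3.0108]
Step 5: x=[8.5881] v=[-3.4606]
Step 6: x=[8.0283] v=[-3.7318]
Step 7: x=[7.4567] v=[-3.8104]
Step 8: x=[6.9029] v=[-3.6923]
Step 9: x=[6.3954] v=[-3.3836]
Step 10: x=[5.9604] v=[-2.9003]
Step 11: x=[5.6203] v=[-2.2673]
Step 12: x=[5.3927] v=[-1.5172]
Step 13: x=[5.2894] v=[-0.6888]
Step 14: x=[5.3157] v=[0.1751]
First v>=0 after going negative at step 14, time=2.1000

Answer: 2.1000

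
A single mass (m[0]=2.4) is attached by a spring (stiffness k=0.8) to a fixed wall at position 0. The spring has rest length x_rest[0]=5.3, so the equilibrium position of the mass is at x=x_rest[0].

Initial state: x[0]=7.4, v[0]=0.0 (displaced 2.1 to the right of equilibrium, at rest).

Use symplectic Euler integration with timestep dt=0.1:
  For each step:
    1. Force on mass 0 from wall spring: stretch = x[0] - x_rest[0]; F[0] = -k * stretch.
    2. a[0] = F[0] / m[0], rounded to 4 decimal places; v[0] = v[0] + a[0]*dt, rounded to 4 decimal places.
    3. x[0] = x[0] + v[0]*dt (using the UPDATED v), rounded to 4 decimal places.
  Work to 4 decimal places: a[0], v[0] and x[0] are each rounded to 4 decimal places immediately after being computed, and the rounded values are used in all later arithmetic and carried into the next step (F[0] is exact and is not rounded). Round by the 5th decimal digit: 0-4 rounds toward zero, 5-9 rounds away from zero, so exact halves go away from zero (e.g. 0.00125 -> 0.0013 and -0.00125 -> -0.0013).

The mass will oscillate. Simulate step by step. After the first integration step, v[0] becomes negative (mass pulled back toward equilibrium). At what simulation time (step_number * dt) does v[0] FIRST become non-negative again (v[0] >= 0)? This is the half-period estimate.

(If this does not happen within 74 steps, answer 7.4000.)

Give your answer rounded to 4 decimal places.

Answer: 5.5000

Derivation:
Step 0: x=[7.4000] v=[0.0000]
Step 1: x=[7.3930] v=[-0.0700]
Step 2: x=[7.3790] v=[-0.1398]
Step 3: x=[7.3581] v=[-0.2091]
Step 4: x=[7.3303] v=[-0.2777]
Step 5: x=[7.2958] v=[-0.3454]
Step 6: x=[7.2546] v=[-0.4119]
Step 7: x=[7.2069] v=[-0.4771]
Step 8: x=[7.1528] v=[-0.5407]
Step 9: x=[7.0926] v=[-0.6025]
Step 10: x=[7.0264] v=[-0.6623]
Step 11: x=[6.9544] v=[-0.7199]
Step 12: x=[6.8769] v=[-0.7751]
Step 13: x=[6.7941] v=[-0.8277]
Step 14: x=[6.7064] v=[-0.8775]
Step 15: x=[6.6140] v=[-0.9244]
Step 16: x=[6.5172] v=[-0.9682]
Step 17: x=[6.4163] v=[-1.0088]
Step 18: x=[6.3117] v=[-1.0460]
Step 19: x=[6.2037] v=[-1.0797]
Step 20: x=[6.0927] v=[-1.1098]
Step 21: x=[5.9791] v=[-1.1362]
Step 22: x=[5.8632] v=[-1.1588]
Step 23: x=[5.7454] v=[-1.1776]
Step 24: x=[5.6262] v=[-1.1925]
Step 25: x=[5.5059] v=[-1.2034]
Step 26: x=[5.3849] v=[-1.2103]
Step 27: x=[5.2636] v=[-1.2131]
Step 28: x=[5.1424] v=[-1.2119]
Step 29: x=[5.0217] v=[-1.2067]
Step 30: x=[4.9020] v=[-1.1974]
Step 31: x=[4.7836] v=[-1.1841]
Step 32: x=[4.6669] v=[-1.1669]
Step 33: x=[4.5523] v=[-1.1458]
Step 34: x=[4.4402] v=[-1.1209]
Step 35: x=[4.3310] v=[-1.0922]
Step 36: x=[4.2250] v=[-1.0599]
Step 37: x=[4.1226] v=[-1.0241]
Step 38: x=[4.0241] v=[-0.9849]
Step 39: x=[3.9299] v=[-0.9424]
Step 40: x=[3.8402] v=[-0.8967]
Step 41: x=[3.7554] v=[-0.8480]
Step 42: x=[3.6758] v=[-0.7965]
Step 43: x=[3.6016] v=[-0.7424]
Step 44: x=[3.5330] v=[-0.6858]
Step 45: x=[3.4703] v=[-0.6269]
Step 46: x=[3.4137] v=[-0.5659]
Step 47: x=[3.3634] v=[-0.5030]
Step 48: x=[3.3196] v=[-0.4385]
Step 49: x=[3.2824] v=[-0.3725]
Step 50: x=[3.2519] v=[-0.3053]
Step 51: x=[3.2282] v=[-0.2370]
Step 52: x=[3.2114] v=[-0.1679]
Step 53: x=[3.2016] v=[-0.0983]
Step 54: x=[3.1988] v=[-0.0284]
Step 55: x=[3.2030] v=[0.0416]
First v>=0 after going negative at step 55, time=5.5000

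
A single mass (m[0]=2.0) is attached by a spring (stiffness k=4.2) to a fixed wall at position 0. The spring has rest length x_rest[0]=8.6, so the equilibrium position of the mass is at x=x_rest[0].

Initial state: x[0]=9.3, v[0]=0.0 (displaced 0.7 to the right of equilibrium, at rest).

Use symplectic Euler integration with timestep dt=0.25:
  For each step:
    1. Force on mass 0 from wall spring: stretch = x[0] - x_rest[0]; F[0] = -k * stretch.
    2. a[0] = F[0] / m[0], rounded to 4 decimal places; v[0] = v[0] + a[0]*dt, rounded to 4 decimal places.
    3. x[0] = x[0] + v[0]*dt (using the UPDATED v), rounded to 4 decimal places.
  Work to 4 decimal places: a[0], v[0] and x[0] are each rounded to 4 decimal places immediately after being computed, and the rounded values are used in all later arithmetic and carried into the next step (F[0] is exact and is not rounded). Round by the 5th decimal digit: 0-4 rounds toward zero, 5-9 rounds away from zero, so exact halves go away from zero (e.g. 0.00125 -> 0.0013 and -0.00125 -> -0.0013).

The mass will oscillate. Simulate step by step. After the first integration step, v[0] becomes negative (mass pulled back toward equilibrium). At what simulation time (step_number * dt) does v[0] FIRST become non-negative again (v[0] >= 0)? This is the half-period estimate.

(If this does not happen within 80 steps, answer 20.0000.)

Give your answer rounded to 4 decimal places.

Answer: 2.2500

Derivation:
Step 0: x=[9.3000] v=[0.0000]
Step 1: x=[9.2081] v=[-0.3675]
Step 2: x=[9.0364] v=[-0.6868]
Step 3: x=[8.8074] v=[-0.9159]
Step 4: x=[8.5512] v=[-1.0248]
Step 5: x=[8.3014] v=[-0.9992]
Step 6: x=[8.0908] v=[-0.8424]
Step 7: x=[7.9470] v=[-0.5751]
Step 8: x=[7.8889] v=[-0.2323]
Step 9: x=[7.9242] v=[0.1410]
First v>=0 after going negative at step 9, time=2.2500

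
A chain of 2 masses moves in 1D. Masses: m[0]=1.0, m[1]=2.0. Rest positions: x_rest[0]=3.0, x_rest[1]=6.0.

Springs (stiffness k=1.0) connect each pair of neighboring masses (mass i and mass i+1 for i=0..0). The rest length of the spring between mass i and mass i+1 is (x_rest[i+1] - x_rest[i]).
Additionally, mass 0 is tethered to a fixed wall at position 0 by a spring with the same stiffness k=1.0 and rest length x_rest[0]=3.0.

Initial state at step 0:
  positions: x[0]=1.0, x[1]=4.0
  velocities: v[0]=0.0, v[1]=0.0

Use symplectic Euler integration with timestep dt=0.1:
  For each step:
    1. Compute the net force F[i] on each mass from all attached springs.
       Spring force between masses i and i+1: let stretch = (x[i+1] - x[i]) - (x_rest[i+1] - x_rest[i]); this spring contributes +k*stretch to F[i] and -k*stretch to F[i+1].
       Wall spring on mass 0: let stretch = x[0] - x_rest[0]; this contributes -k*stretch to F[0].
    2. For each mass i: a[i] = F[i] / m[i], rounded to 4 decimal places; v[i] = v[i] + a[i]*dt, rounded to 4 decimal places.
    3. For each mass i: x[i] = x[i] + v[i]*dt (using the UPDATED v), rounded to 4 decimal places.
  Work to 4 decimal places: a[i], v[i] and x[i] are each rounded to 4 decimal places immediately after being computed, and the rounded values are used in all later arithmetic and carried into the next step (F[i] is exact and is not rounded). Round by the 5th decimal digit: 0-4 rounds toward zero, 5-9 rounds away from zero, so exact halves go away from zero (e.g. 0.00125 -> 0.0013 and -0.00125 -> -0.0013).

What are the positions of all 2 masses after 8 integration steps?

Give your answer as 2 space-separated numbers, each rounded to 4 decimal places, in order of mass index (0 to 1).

Step 0: x=[1.0000 4.0000] v=[0.0000 0.0000]
Step 1: x=[1.0200 4.0000] v=[0.2000 0.0000]
Step 2: x=[1.0596 4.0001] v=[0.3960 0.0010]
Step 3: x=[1.1180 4.0005] v=[0.5841 0.0040]
Step 4: x=[1.1941 4.0015] v=[0.7606 0.0099]
Step 5: x=[1.2863 4.0035] v=[0.9219 0.0195]
Step 6: x=[1.3928 4.0069] v=[1.0650 0.0336]
Step 7: x=[1.5115 4.0122] v=[1.1871 0.0529]
Step 8: x=[1.6401 4.0200] v=[1.2860 0.0779]

Answer: 1.6401 4.0200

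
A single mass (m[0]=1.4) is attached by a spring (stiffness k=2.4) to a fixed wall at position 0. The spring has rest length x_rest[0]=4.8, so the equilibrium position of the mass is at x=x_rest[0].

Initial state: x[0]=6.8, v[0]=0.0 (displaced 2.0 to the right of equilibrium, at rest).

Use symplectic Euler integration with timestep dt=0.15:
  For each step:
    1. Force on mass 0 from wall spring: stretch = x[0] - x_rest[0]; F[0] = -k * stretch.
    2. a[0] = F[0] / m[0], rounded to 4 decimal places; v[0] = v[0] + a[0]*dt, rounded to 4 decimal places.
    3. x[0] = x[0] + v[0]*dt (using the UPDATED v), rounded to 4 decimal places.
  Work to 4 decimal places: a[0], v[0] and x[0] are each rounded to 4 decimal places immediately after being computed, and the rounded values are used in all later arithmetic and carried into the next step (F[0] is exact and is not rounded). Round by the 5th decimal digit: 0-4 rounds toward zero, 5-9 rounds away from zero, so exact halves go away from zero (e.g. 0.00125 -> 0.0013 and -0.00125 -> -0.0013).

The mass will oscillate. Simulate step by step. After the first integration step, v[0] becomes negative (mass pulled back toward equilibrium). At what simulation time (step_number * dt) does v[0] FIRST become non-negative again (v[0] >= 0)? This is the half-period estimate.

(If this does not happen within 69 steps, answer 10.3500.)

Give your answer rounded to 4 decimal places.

Step 0: x=[6.8000] v=[0.0000]
Step 1: x=[6.7229] v=[-0.5143]
Step 2: x=[6.5716] v=[-1.0088]
Step 3: x=[6.3519] v=[-1.4644]
Step 4: x=[6.0724] v=[-1.8635]
Step 5: x=[5.7438] v=[-2.1907]
Step 6: x=[5.3788] v=[-2.4334]
Step 7: x=[4.9915] v=[-2.5822]
Step 8: x=[4.5968] v=[-2.6314]
Step 9: x=[4.2099] v=[-2.5792]
Step 10: x=[3.8458] v=[-2.4275]
Step 11: x=[3.5185] v=[-2.1821]
Step 12: x=[3.2406] v=[-1.8526]
Step 13: x=[3.0229] v=[-1.4516]
Step 14: x=[2.8737] v=[-0.9946]
Step 15: x=[2.7988] v=[-0.4993]
Step 16: x=[2.8011] v=[0.0153]
First v>=0 after going negative at step 16, time=2.4000

Answer: 2.4000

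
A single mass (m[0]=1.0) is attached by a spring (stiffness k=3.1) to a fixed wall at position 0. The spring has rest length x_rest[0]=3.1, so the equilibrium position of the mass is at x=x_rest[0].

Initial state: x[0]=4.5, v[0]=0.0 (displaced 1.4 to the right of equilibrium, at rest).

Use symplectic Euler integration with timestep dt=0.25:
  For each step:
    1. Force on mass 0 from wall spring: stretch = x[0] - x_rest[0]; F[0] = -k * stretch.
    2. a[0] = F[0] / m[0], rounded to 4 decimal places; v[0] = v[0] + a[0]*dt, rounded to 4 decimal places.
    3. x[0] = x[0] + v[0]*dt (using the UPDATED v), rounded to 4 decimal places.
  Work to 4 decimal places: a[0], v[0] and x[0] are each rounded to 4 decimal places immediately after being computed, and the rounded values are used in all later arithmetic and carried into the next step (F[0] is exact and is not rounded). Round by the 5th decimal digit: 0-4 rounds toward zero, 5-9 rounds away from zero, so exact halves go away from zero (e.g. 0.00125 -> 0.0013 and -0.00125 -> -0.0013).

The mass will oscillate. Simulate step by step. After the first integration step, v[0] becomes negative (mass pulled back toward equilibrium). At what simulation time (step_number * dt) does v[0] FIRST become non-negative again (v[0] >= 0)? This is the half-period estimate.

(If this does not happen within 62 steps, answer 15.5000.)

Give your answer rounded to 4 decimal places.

Step 0: x=[4.5000] v=[0.0000]
Step 1: x=[4.2288] v=[-1.0850]
Step 2: x=[3.7389] v=[-1.9598]
Step 3: x=[3.1252] v=[-2.4550]
Step 4: x=[2.5066] v=[-2.4745]
Step 5: x=[2.0030] v=[-2.0146]
Step 6: x=[1.7119] v=[-1.1644]
Step 7: x=[1.6898] v=[-0.0886]
Step 8: x=[1.9409] v=[1.0043]
First v>=0 after going negative at step 8, time=2.0000

Answer: 2.0000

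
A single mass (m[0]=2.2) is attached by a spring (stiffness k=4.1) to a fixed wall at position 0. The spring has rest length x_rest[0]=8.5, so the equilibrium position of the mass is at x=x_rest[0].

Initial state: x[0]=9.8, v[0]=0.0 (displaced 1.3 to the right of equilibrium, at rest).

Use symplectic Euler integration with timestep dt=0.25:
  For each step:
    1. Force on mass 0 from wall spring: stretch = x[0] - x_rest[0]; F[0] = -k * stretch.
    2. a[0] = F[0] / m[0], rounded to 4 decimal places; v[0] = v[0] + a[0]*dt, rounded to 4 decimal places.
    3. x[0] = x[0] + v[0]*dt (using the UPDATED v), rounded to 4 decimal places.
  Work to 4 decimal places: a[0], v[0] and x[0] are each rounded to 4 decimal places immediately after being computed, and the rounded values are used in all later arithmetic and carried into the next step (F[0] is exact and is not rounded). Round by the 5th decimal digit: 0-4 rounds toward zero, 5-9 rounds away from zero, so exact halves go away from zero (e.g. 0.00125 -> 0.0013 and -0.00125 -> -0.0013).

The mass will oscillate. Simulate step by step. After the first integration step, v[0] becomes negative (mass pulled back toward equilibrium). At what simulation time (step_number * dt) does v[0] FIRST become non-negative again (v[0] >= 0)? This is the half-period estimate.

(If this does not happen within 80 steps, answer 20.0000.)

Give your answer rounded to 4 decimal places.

Step 0: x=[9.8000] v=[0.0000]
Step 1: x=[9.6486] v=[-0.6057]
Step 2: x=[9.3634] v=[-1.1409]
Step 3: x=[8.9776] v=[-1.5432]
Step 4: x=[8.5362] v=[-1.7657]
Step 5: x=[8.0906] v=[-1.7826]
Step 6: x=[7.6926] v=[-1.5919]
Step 7: x=[7.3887] v=[-1.2157]
Step 8: x=[7.2142] v=[-0.6979]
Step 9: x=[7.1895] v=[-0.0988]
Step 10: x=[7.3175] v=[0.5118]
First v>=0 after going negative at step 10, time=2.5000

Answer: 2.5000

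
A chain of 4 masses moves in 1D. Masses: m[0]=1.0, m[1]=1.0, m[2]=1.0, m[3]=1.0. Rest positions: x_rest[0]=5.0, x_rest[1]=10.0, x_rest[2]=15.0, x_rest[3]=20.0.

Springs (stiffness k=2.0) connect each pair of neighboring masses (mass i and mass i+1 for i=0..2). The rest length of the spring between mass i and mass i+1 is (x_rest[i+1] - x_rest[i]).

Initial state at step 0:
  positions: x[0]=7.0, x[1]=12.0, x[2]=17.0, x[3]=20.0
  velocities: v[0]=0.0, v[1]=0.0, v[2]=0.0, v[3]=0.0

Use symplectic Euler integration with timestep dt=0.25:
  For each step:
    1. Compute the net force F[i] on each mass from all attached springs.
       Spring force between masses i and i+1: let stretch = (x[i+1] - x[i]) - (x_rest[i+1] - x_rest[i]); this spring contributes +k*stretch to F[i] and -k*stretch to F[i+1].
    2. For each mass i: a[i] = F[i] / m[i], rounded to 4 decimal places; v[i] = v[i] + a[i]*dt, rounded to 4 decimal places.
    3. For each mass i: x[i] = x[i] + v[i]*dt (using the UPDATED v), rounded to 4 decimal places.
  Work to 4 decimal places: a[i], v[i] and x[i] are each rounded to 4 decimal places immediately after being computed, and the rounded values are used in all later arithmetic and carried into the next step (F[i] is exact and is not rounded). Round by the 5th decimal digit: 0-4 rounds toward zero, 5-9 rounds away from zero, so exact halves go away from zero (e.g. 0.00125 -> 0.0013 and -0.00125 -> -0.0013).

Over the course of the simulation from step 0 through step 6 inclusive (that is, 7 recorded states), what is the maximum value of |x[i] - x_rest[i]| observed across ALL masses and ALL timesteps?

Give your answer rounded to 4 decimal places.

Answer: 2.2354

Derivation:
Step 0: x=[7.0000 12.0000 17.0000 20.0000] v=[0.0000 0.0000 0.0000 0.0000]
Step 1: x=[7.0000 12.0000 16.7500 20.2500] v=[0.0000 0.0000 -1.0000 1.0000]
Step 2: x=[7.0000 11.9688 16.3438 20.6875] v=[0.0000 -0.1250 -1.6250 1.7500]
Step 3: x=[6.9961 11.8633 15.9336 21.2071] v=[-0.0156 -0.4219 -1.6407 2.0782]
Step 4: x=[6.9756 11.6582 15.6738 21.6925] v=[-0.0820 -0.8204 -1.0391 1.9415]
Step 5: x=[6.9154 11.3697 15.6644 22.0506] v=[-0.2407 -1.1539 -0.0376 1.4322]
Step 6: x=[6.7870 11.0613 15.9165 22.2354] v=[-0.5136 -1.2337 1.0082 0.7391]
Max displacement = 2.2354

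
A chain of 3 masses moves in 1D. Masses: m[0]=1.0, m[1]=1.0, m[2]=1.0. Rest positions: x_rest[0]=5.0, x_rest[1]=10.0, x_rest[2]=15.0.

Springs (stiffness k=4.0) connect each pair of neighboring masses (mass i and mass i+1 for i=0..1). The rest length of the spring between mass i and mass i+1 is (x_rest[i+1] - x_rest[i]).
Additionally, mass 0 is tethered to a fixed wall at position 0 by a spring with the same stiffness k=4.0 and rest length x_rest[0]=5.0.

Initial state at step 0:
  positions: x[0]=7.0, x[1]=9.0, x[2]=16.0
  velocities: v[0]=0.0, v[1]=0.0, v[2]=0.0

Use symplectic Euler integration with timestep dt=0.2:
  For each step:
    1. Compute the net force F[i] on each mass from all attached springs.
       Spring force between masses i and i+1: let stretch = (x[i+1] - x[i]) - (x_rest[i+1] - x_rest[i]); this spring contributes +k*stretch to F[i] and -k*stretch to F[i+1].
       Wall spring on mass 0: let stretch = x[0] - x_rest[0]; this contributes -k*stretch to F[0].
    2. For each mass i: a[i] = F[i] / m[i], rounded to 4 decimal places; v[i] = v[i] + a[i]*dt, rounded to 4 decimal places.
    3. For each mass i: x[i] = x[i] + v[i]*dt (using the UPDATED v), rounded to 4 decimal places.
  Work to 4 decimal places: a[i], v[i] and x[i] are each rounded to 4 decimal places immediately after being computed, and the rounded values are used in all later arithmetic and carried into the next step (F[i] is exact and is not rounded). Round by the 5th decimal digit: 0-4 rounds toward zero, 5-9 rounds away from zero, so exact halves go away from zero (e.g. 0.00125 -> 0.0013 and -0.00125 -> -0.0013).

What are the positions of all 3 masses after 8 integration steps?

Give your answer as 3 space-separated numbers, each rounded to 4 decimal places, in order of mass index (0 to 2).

Step 0: x=[7.0000 9.0000 16.0000] v=[0.0000 0.0000 0.0000]
Step 1: x=[6.2000 9.8000 15.6800] v=[-4.0000 4.0000 -1.6000]
Step 2: x=[4.9840 10.9648 15.2192] v=[-6.0800 5.8240 -2.3040]
Step 3: x=[3.9275 11.8534 14.8777] v=[-5.2826 4.4429 -1.7075]
Step 4: x=[3.5107 11.9577 14.8523] v=[-2.0839 0.5216 -0.1269]
Step 5: x=[3.8837 11.1736 15.1638] v=[1.8651 -3.9203 1.5574]
Step 6: x=[4.8017 9.8616 15.6368] v=[4.5901 -6.5601 2.3652]
Step 7: x=[5.7610 8.6640 15.9858] v=[4.7967 -5.9879 1.7450]
Step 8: x=[6.2631 8.1734 15.9633] v=[2.5103 -2.4529 -0.1124]

Answer: 6.2631 8.1734 15.9633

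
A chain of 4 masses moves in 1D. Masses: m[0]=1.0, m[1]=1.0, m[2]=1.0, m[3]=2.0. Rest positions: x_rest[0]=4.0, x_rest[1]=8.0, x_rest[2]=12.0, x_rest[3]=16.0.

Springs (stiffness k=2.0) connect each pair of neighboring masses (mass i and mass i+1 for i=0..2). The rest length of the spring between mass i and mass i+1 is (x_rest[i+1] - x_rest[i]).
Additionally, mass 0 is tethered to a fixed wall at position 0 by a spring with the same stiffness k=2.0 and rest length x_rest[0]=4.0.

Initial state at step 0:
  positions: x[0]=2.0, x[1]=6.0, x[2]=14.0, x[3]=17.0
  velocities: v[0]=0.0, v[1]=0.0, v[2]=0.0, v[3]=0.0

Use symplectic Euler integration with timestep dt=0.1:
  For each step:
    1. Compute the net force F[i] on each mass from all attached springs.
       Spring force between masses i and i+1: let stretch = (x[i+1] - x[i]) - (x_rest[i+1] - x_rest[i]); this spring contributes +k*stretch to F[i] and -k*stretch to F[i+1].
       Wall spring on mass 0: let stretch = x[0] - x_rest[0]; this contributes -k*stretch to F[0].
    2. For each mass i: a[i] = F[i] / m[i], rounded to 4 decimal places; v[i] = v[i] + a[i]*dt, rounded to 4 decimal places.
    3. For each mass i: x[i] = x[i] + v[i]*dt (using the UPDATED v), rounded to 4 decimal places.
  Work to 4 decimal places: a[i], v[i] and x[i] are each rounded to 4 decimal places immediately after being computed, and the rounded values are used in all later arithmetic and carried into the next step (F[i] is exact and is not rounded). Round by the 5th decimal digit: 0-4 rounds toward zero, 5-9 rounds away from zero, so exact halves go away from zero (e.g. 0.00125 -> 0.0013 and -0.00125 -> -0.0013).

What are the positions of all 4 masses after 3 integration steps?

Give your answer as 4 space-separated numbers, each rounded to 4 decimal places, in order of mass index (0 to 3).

Answer: 2.2399 6.4583 13.4287 17.0546

Derivation:
Step 0: x=[2.0000 6.0000 14.0000 17.0000] v=[0.0000 0.0000 0.0000 0.0000]
Step 1: x=[2.0400 6.0800 13.9000 17.0100] v=[0.4000 0.8000 -1.0000 0.1000]
Step 2: x=[2.1200 6.2356 13.7058 17.0289] v=[0.8000 1.5560 -1.9420 0.1890]
Step 3: x=[2.2399 6.4583 13.4287 17.0546] v=[1.1991 2.2269 -2.7714 0.2567]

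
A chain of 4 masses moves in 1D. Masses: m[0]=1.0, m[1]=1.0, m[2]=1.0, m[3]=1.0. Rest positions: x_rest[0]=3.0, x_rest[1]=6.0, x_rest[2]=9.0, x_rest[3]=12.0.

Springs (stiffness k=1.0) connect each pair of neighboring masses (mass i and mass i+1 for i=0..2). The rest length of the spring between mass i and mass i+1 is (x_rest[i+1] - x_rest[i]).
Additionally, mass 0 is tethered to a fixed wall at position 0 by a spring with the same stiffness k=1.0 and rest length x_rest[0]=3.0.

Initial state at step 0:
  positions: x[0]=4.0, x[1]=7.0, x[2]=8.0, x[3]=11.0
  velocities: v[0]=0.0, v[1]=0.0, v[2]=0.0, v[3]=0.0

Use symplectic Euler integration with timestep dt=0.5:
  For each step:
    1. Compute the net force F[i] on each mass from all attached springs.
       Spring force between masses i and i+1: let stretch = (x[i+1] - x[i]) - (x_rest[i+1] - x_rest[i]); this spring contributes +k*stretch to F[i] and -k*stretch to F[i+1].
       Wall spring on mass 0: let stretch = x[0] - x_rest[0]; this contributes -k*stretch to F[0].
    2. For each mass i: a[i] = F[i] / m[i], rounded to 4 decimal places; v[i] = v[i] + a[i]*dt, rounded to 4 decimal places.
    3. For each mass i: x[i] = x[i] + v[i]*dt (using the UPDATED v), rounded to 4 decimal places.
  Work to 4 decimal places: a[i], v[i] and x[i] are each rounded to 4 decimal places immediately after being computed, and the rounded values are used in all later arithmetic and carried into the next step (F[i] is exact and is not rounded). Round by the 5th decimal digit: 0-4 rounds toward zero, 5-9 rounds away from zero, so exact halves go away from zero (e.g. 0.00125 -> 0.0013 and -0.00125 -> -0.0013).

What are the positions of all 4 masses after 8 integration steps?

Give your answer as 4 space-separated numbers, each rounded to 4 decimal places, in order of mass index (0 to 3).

Answer: 3.0725 5.2365 8.8047 12.5635

Derivation:
Step 0: x=[4.0000 7.0000 8.0000 11.0000] v=[0.0000 0.0000 0.0000 0.0000]
Step 1: x=[3.7500 6.5000 8.5000 11.0000] v=[-0.5000 -1.0000 1.0000 0.0000]
Step 2: x=[3.2500 5.8125 9.1250 11.1250] v=[-1.0000 -1.3750 1.2500 0.2500]
Step 3: x=[2.5781 5.3125 9.4219 11.5000] v=[-1.3438 -1.0000 0.5938 0.7500]
Step 4: x=[1.9453 5.1563 9.2110 12.1055] v=[-1.2657 -0.3125 -0.4219 1.2110]
Step 5: x=[1.6289 5.2110 8.7100 12.7374] v=[-0.6329 0.1094 -1.0020 1.2638]
Step 6: x=[1.8008 5.2450 8.3411 13.1125] v=[0.3437 0.0679 -0.7378 0.7501]
Step 7: x=[2.3835 5.1919 8.3911 13.0447] v=[1.1654 -0.1062 0.0999 -0.1356]
Step 8: x=[3.0725 5.2365 8.8047 12.5635] v=[1.3779 0.0892 0.8271 -0.9624]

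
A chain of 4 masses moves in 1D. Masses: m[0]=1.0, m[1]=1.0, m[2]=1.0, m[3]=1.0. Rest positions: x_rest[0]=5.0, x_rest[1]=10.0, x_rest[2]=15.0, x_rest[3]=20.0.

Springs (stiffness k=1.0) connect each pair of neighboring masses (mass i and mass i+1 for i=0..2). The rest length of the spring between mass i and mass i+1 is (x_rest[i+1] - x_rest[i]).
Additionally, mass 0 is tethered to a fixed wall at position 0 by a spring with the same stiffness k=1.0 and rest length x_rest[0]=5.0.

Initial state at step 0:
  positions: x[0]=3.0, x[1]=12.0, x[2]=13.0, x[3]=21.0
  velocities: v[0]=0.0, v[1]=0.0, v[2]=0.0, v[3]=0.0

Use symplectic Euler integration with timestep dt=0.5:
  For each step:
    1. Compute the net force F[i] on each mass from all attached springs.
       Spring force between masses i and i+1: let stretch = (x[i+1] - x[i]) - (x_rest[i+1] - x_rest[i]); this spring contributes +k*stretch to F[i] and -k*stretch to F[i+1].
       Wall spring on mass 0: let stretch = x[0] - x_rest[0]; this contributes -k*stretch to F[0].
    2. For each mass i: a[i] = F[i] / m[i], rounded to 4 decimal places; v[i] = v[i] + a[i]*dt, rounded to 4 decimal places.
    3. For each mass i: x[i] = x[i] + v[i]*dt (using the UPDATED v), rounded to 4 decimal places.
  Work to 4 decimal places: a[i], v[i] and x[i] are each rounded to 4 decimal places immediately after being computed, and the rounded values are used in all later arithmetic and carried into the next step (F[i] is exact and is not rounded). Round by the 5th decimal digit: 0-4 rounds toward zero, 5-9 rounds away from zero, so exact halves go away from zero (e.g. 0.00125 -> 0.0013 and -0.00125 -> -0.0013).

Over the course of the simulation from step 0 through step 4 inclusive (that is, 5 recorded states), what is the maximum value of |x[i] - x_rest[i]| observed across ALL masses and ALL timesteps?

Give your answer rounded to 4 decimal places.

Step 0: x=[3.0000 12.0000 13.0000 21.0000] v=[0.0000 0.0000 0.0000 0.0000]
Step 1: x=[4.5000 10.0000 14.7500 20.2500] v=[3.0000 -4.0000 3.5000 -1.5000]
Step 2: x=[6.2500 7.8125 16.6875 19.3750] v=[3.5000 -4.3750 3.8750 -1.7500]
Step 3: x=[6.8282 7.4531 17.0782 19.0781] v=[1.1563 -0.7188 0.7813 -0.5938]
Step 4: x=[5.8555 9.3438 15.5626 19.5313] v=[-1.9454 3.7813 -3.0313 0.9063]
Max displacement = 2.5469

Answer: 2.5469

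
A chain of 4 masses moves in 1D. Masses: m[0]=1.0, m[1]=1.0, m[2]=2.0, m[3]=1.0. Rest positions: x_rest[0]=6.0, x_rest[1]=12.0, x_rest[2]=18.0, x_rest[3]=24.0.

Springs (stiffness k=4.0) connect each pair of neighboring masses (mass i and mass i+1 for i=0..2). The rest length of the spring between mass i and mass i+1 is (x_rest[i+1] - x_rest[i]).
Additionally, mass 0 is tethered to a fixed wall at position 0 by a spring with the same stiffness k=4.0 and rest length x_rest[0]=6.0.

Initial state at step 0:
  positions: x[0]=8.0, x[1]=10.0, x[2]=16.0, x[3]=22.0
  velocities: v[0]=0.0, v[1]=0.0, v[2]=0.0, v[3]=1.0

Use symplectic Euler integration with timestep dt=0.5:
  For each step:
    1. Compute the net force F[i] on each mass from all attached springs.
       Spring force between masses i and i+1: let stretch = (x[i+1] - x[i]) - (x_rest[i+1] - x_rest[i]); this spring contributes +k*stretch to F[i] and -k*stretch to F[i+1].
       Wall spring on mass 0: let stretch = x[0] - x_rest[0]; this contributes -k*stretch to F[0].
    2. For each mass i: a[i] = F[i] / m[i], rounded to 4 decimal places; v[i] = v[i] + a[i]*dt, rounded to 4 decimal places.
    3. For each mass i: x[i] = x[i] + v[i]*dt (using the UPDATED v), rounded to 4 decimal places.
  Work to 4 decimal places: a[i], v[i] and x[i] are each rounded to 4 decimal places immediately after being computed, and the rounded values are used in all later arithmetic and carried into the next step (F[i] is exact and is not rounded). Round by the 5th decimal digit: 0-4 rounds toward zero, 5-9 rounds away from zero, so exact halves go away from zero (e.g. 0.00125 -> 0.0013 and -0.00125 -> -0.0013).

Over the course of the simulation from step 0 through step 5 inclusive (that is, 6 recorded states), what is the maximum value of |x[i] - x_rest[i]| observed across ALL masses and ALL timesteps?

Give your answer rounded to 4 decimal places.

Answer: 4.0000

Derivation:
Step 0: x=[8.0000 10.0000 16.0000 22.0000] v=[0.0000 0.0000 0.0000 1.0000]
Step 1: x=[2.0000 14.0000 16.0000 22.5000] v=[-12.0000 8.0000 0.0000 1.0000]
Step 2: x=[6.0000 8.0000 18.2500 22.5000] v=[8.0000 -12.0000 4.5000 0.0000]
Step 3: x=[6.0000 10.2500 17.5000 24.2500] v=[0.0000 4.5000 -1.5000 3.5000]
Step 4: x=[4.2500 15.5000 16.5000 25.2500] v=[-3.5000 10.5000 -2.0000 2.0000]
Step 5: x=[9.5000 10.5000 19.3750 23.5000] v=[10.5000 -10.0000 5.7500 -3.5000]
Max displacement = 4.0000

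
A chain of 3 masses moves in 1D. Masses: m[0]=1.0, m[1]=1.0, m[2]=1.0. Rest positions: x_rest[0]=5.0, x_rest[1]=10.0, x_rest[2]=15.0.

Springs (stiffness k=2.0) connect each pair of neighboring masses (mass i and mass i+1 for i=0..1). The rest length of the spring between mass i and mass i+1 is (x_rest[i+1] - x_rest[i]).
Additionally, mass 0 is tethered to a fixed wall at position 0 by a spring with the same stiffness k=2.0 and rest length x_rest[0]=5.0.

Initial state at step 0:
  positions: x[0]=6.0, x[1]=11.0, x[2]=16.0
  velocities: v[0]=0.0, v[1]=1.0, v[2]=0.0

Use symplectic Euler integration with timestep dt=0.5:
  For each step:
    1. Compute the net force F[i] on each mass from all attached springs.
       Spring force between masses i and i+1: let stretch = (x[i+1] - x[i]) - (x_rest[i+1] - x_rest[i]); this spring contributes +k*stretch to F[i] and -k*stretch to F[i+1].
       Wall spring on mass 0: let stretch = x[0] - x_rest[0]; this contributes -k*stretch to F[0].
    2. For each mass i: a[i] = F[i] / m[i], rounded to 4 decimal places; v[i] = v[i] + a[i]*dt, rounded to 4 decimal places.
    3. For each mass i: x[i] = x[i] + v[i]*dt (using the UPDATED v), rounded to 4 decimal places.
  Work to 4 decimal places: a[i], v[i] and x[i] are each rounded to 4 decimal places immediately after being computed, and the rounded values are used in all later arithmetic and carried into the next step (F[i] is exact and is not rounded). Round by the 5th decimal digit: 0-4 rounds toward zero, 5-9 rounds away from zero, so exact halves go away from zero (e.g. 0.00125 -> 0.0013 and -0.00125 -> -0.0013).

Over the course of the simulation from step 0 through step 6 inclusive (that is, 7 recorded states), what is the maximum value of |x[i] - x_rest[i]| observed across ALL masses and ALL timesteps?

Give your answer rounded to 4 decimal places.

Step 0: x=[6.0000 11.0000 16.0000] v=[0.0000 1.0000 0.0000]
Step 1: x=[5.5000 11.5000 16.0000] v=[-1.0000 1.0000 0.0000]
Step 2: x=[5.2500 11.2500 16.2500] v=[-0.5000 -0.5000 0.5000]
Step 3: x=[5.3750 10.5000 16.5000] v=[0.2500 -1.5000 0.5000]
Step 4: x=[5.3750 10.1875 16.2500] v=[0.0000 -0.6250 -0.5000]
Step 5: x=[5.0938 10.5000 15.4688] v=[-0.5625 0.6250 -1.5625]
Step 6: x=[4.9688 10.5938 14.7032] v=[-0.2501 0.1876 -1.5313]
Max displacement = 1.5000

Answer: 1.5000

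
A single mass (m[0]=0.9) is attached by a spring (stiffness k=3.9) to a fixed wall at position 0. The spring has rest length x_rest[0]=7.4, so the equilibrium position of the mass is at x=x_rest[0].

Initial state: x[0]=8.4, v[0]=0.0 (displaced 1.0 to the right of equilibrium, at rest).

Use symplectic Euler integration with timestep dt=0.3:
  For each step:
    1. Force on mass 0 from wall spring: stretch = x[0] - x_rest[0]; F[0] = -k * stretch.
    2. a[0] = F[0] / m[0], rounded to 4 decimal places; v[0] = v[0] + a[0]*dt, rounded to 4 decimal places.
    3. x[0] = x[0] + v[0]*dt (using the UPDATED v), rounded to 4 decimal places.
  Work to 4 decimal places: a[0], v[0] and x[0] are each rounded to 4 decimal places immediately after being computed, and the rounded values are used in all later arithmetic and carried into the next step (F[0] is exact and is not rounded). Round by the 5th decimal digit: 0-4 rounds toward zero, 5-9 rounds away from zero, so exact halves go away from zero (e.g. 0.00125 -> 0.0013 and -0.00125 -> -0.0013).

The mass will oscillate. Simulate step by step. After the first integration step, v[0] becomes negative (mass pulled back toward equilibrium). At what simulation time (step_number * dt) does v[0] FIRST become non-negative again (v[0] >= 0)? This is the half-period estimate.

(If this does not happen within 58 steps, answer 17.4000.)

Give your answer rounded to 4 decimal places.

Step 0: x=[8.4000] v=[0.0000]
Step 1: x=[8.0100] v=[-1.3000]
Step 2: x=[7.3821] v=[-2.0930]
Step 3: x=[6.7612] v=[-2.0697]
Step 4: x=[6.3894] v=[-1.2393]
Step 5: x=[6.4118] v=[0.0745]
First v>=0 after going negative at step 5, time=1.5000

Answer: 1.5000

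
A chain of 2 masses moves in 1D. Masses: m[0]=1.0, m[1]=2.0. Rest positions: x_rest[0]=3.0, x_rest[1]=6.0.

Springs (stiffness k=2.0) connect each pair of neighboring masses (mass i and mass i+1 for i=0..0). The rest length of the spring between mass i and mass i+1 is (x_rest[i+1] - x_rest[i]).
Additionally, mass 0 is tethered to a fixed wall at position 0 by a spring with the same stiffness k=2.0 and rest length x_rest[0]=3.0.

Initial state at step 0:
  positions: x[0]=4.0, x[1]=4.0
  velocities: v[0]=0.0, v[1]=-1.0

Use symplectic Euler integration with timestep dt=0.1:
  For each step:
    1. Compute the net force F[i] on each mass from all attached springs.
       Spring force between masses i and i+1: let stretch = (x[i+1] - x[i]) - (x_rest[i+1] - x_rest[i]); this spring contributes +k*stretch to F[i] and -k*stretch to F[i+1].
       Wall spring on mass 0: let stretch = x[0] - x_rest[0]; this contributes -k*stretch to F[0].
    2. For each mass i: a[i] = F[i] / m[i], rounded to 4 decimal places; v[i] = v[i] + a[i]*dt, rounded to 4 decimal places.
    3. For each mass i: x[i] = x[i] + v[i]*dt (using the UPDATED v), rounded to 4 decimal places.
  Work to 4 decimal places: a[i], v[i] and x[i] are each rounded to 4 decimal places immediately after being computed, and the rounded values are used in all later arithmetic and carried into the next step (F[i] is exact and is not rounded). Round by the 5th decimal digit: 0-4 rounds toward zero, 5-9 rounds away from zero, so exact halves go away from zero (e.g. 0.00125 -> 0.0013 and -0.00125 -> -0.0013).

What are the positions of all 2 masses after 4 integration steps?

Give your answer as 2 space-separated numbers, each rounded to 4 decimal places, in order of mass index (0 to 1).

Answer: 3.2364 3.8936

Derivation:
Step 0: x=[4.0000 4.0000] v=[0.0000 -1.0000]
Step 1: x=[3.9200 3.9300] v=[-0.8000 -0.7000]
Step 2: x=[3.7618 3.8899] v=[-1.5820 -0.4010]
Step 3: x=[3.5309 3.8785] v=[-2.3087 -0.1138]
Step 4: x=[3.2364 3.8936] v=[-2.9454 0.1514]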